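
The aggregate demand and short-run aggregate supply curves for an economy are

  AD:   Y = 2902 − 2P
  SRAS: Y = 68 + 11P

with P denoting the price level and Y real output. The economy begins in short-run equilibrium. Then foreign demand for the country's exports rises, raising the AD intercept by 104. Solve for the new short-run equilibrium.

This is a positive demand shock: AD shifts right.
New AD: Y = 3006 − 2P.
Set AD = SRAS: 3006 − 2P = 68 + 11P, so 2938 = 13P and P = 226.
Y = 3006 − 2·226 = 2554.

P = 226, Y = 2554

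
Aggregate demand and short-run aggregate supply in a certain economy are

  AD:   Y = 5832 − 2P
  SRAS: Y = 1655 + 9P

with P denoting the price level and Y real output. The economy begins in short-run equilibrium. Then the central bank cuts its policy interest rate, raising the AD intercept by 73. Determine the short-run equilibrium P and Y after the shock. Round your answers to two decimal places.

P = 386.36, Y = 5132.27

This is a positive demand shock: AD shifts right.
New AD: Y = 5905 − 2P.
Set AD = SRAS: 5905 − 2P = 1655 + 9P, so 4250 = 11P and P = 386.36.
Substituting into AD, Y = 5132.27.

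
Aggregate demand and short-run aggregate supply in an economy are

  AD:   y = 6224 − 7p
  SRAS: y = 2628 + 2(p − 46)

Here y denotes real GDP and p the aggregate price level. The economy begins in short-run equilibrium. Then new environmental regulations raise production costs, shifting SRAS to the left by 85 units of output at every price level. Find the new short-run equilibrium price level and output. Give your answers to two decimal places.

This is a negative supply shock: SRAS shifts left.
New SRAS: y = 2451 + 2p.
Set AD = SRAS: 6224 − 7p = 2451 + 2p, so 3773 = 9p and p = 419.22.
Substituting into AD, y = 3289.44.

p = 419.22, y = 3289.44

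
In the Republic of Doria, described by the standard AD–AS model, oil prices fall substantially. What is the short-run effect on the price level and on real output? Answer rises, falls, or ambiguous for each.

Price level: falls; output: rises

This is a favourable supply shock: SRAS shifts right.
Moving along the downward-sloping AD curve, P falls and Y rises.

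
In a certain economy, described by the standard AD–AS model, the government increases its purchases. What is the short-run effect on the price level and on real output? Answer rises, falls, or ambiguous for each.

This is a positive demand shock: AD shifts right.
Moving along the upward-sloping SRAS curve, P rises and Y rises.

Price level: rises; output: rises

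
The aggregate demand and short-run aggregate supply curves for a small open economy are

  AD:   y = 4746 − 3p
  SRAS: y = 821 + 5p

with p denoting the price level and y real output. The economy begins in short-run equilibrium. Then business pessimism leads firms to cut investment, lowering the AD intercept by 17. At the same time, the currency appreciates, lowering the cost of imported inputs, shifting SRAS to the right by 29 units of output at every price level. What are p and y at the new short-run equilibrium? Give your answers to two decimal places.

After both shocks: AD is y = 4729 − 3p and SRAS is y = 850 + 5p.
Setting them equal: 3879 = 8p, so p = 484.88.
Substituting into AD, y = 3274.38.

p = 484.88, y = 3274.38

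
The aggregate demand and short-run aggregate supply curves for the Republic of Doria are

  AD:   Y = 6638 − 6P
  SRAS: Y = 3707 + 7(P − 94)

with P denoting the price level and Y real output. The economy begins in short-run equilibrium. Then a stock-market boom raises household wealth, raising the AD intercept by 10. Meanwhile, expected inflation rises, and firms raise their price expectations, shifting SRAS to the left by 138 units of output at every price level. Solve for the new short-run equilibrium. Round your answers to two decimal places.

After both shocks: AD is Y = 6648 − 6P and SRAS is Y = 2911 + 7P.
Setting them equal: 3737 = 13P, so P = 287.46.
Substituting into AD, Y = 4923.23.

P = 287.46, Y = 4923.23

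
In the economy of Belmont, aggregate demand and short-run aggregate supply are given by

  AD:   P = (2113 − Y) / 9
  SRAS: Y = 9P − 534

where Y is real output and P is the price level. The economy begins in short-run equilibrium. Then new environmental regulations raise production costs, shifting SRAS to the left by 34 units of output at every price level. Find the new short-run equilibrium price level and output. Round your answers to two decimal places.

P = 148.94, Y = 772.50

This is a negative supply shock: SRAS shifts left.
New SRAS: Y = 9P − 568.
Set AD = SRAS: 2113 − 9P = 9P − 568, so 2681 = 18P and P = 148.94.
Substituting into AD, Y = 772.50.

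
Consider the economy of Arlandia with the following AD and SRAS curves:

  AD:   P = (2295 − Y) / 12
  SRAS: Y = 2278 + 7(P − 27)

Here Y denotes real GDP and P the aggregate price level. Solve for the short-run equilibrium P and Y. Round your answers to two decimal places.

P = 10.84, Y = 2164.89

Write SRAS as Y = 2278 + 7P − 189 = 2089 + 7P.
Rearrange AD to Y = 2295 − 12P.
Set AD = SRAS: 2295 − 12P = 2089 + 7P, so 206 = 19P and P = 10.84.
Substituting into AD, Y = 2295 − 12P = 2164.89.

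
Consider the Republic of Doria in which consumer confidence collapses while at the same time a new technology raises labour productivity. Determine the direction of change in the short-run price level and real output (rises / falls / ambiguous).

The first event is a negative demand shock: AD shifts left, which by itself pushes P down and Y down.
The second is a favourable supply shock: SRAS shifts right, which by itself pushes P down and Y up.
Both shocks push P down, so P falls. The two shocks push Y in opposite directions, so the effect on Y is ambiguous.

Price level: falls; output: ambiguous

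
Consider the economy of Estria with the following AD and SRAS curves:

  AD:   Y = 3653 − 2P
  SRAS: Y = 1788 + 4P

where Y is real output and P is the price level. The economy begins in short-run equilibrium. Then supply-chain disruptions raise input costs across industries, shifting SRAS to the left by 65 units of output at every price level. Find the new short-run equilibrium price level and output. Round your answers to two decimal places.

This is a negative supply shock: SRAS shifts left.
New SRAS: Y = 1723 + 4P.
Set AD = SRAS: 3653 − 2P = 1723 + 4P, so 1930 = 6P and P = 321.67.
Substituting into AD, Y = 3009.67.

P = 321.67, Y = 3009.67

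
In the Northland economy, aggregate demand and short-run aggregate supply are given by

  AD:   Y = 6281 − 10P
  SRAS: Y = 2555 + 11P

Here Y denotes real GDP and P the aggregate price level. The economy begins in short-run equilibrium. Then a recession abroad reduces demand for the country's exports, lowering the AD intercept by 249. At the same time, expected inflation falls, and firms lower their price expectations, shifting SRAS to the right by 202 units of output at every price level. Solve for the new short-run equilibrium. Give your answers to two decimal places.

After both shocks: AD is Y = 6032 − 10P and SRAS is Y = 2757 + 11P.
Setting them equal: 3275 = 21P, so P = 155.95.
Substituting into AD, Y = 4472.48.

P = 155.95, Y = 4472.48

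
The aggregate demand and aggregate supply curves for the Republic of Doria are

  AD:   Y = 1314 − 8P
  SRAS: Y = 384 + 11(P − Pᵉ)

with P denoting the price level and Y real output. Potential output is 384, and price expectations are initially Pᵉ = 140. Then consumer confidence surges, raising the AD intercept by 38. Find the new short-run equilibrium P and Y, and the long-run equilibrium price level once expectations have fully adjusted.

Short run: P = 132, Y = 296. Long run: P = 121.

AD shifts right: new AD is Y = 1352 − 8P. With Pᵉ = 140, SRAS is Y = 11P − 1156.
Short run: 1352 − 8P = 11P − 1156 gives 2508 = 19P, so P = 132 and Y = 1352 − 8·132 = 296.
Y = 296 is below potential 384; expectations adjust and SRAS shifts right until Y = 384.
Long run: on the new AD curve, 384 = 1352 − 8P gives P = 121.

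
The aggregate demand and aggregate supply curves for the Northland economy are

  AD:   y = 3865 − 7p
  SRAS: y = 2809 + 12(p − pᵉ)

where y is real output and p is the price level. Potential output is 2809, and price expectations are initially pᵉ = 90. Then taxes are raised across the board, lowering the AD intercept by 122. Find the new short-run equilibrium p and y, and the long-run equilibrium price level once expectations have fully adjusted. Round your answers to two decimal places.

Short run: p = 106.00, y = 3001.00. Long run: p = 133.43.

AD shifts left: new AD is y = 3743 − 7p. With pᵉ = 90, SRAS is y = 1729 + 12p.
Short run: 3743 − 7p = 1729 + 12p gives 2014 = 19p, so p = 106.00 and y = 3743 − 7p = 3001.00.
y = 3001.00 is above potential 2809; expectations adjust and SRAS shifts left until y = 2809.
Long run: on the new AD curve, 2809 = 3743 − 7p gives p = 133.43.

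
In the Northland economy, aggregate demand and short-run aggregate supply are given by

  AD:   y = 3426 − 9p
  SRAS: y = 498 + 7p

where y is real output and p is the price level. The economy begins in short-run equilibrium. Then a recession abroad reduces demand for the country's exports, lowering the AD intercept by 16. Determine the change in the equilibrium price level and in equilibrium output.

Δp = -1, Δy = -7

This is a negative demand shock: AD shifts left.
New AD: y = 3410 − 9p.
Set AD = SRAS: 3410 − 9p = 498 + 7p, so 2912 = 16p and p = 182.
y = 3410 − 9·182 = 1772.
Initially p = 183, y = 1779, so Δp = -1 and Δy = -7.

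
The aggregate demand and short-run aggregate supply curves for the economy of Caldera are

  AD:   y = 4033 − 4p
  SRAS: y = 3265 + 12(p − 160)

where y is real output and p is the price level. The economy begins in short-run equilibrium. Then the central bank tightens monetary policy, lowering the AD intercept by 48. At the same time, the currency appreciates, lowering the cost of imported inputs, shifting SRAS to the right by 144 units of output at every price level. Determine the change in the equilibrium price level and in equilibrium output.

After both shocks: AD is y = 3985 − 4p and SRAS is y = 1489 + 12p.
Setting them equal: 2496 = 16p, so p = 156.
y = 3985 − 4·156 = 3361.
Initially p = 168, y = 3361, so Δp = -12 and Δy = +0.

Δp = -12, Δy = +0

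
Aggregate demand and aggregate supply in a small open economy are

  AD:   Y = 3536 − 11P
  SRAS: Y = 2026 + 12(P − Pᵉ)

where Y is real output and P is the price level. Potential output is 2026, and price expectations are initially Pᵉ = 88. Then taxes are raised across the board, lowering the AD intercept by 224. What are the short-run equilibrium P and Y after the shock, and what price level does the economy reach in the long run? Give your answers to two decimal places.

AD shifts left: new AD is Y = 3312 − 11P. With Pᵉ = 88, SRAS is Y = 970 + 12P.
Short run: 3312 − 11P = 970 + 12P gives 2342 = 23P, so P = 101.83 and Y = 3312 − 11P = 2191.91.
Y = 2191.91 is above potential 2026; expectations adjust and SRAS shifts left until Y = 2026.
Long run: on the new AD curve, 2026 = 3312 − 11P gives P = 116.91.

Short run: P = 101.83, Y = 2191.91. Long run: P = 116.91.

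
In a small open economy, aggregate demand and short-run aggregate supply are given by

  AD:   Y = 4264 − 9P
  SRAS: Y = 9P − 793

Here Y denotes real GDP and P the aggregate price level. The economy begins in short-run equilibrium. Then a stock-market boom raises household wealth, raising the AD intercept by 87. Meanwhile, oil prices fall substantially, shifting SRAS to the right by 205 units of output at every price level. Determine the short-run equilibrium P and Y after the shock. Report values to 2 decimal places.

P = 274.39, Y = 1881.50

After both shocks: AD is Y = 4351 − 9P and SRAS is Y = 9P − 588.
Setting them equal: 4939 = 18P, so P = 274.39.
Substituting into AD, Y = 1881.50.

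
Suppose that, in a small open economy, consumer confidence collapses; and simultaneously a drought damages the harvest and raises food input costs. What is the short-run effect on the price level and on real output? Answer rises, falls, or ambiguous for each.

The first event is a negative demand shock: AD shifts left, which by itself pushes P down and Y down.
The second is an adverse supply shock: SRAS shifts left, which by itself pushes P up and Y down.
The two shocks push P in opposite directions, so the effect on P is ambiguous. Both shocks push Y down, so Y falls.

Price level: ambiguous; output: falls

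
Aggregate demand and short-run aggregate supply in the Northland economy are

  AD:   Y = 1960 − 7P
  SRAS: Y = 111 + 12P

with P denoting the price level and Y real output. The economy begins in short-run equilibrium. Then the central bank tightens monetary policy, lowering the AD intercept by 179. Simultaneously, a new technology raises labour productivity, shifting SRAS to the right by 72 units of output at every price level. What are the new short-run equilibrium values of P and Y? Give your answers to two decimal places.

P = 84.11, Y = 1192.26

After both shocks: AD is Y = 1781 − 7P and SRAS is Y = 183 + 12P.
Setting them equal: 1598 = 19P, so P = 84.11.
Substituting into AD, Y = 1192.26.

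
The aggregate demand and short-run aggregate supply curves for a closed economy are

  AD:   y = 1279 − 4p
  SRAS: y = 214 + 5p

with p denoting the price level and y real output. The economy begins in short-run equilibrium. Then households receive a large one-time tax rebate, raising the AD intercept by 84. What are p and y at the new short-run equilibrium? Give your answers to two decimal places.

This is a positive demand shock: AD shifts right.
New AD: y = 1363 − 4p.
Set AD = SRAS: 1363 − 4p = 214 + 5p, so 1149 = 9p and p = 127.67.
Substituting into AD, y = 852.33.

p = 127.67, y = 852.33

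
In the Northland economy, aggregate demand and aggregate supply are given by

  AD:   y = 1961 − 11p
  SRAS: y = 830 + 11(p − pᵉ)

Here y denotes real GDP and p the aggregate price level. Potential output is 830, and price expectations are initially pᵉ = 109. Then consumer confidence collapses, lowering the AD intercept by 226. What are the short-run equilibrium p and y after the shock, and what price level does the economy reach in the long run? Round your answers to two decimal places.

AD shifts left: new AD is y = 1735 − 11p. With pᵉ = 109, SRAS is y = 11p − 369.
Short run: 1735 − 11p = 11p − 369 gives 2104 = 22p, so p = 95.64 and y = 1735 − 11p = 683.00.
y = 683.00 is below potential 830; expectations adjust and SRAS shifts right until y = 830.
Long run: on the new AD curve, 830 = 1735 − 11p gives p = 82.27.

Short run: p = 95.64, y = 683.00. Long run: p = 82.27.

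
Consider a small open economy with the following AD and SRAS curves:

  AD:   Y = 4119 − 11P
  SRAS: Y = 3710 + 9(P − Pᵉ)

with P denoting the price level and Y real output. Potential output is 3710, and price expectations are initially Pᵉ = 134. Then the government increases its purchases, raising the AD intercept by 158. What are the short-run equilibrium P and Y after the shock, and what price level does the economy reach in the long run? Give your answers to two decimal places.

Short run: P = 88.65, Y = 3301.85. Long run: P = 51.55.

AD shifts right: new AD is Y = 4277 − 11P. With Pᵉ = 134, SRAS is Y = 2504 + 9P.
Short run: 4277 − 11P = 2504 + 9P gives 1773 = 20P, so P = 88.65 and Y = 4277 − 11P = 3301.85.
Y = 3301.85 is below potential 3710; expectations adjust and SRAS shifts right until Y = 3710.
Long run: on the new AD curve, 3710 = 4277 − 11P gives P = 51.55.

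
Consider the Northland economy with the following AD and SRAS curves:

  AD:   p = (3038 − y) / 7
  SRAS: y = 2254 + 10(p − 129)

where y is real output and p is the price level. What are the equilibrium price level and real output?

p = 122, y = 2184

Write SRAS as y = 2254 + 10p − 1290 = 964 + 10p.
Rearrange AD to y = 3038 − 7p.
Set AD = SRAS: 3038 − 7p = 964 + 10p, so 2074 = 17p and p = 122.
Then y = 3038 − 7·122 = 2184.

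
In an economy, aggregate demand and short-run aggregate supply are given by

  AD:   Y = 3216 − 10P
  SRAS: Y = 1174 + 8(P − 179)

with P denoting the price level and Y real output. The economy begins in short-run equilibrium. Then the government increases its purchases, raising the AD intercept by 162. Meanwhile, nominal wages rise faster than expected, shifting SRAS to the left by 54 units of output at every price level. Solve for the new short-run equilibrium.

P = 205, Y = 1328

After both shocks: AD is Y = 3378 − 10P and SRAS is Y = 8P − 312.
Setting them equal: 3690 = 18P, so P = 205.
Y = 3378 − 10·205 = 1328.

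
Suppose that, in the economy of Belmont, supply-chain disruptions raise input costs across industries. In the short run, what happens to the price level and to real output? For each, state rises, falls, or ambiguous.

Price level: rises; output: falls

This is an adverse supply shock: SRAS shifts left.
Moving along the downward-sloping AD curve, P rises and Y falls.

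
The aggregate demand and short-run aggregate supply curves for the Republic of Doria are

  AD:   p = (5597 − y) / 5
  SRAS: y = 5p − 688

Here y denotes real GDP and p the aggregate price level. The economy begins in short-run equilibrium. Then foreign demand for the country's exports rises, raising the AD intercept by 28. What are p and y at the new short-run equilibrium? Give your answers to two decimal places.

p = 631.30, y = 2468.50

This is a positive demand shock: AD shifts right.
New AD: y = 5625 − 5p.
Set AD = SRAS: 5625 − 5p = 5p − 688, so 6313 = 10p and p = 631.30.
Substituting into AD, y = 2468.50.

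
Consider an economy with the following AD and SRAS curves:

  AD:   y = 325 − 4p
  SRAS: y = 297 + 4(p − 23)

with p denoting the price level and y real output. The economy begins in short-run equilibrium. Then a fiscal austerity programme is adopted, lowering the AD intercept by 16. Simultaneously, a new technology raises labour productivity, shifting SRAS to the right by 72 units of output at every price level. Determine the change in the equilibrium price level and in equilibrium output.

Δp = -11, Δy = +28

After both shocks: AD is y = 309 − 4p and SRAS is y = 277 + 4p.
Setting them equal: 32 = 8p, so p = 4.
y = 309 − 4·4 = 293.
Initially p = 15, y = 265, so Δp = -11 and Δy = +28.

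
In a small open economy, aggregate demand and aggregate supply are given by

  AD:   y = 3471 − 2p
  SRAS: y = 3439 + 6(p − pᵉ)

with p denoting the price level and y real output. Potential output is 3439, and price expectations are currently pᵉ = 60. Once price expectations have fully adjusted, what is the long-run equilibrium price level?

Long-run p = 16

Short run: with pᵉ = 60, SRAS is y = 3079 + 6p. Setting AD = SRAS gives 392 = 8p, so p = 49 and y = 3471 − 2·49 = 3373.
Output 3373 is below potential 3439, so over time expected prices fall and SRAS shifts right until y returns to 3439.
Long run: y = 3439 on the AD curve gives 3439 = 3471 − 2p, so p = 16.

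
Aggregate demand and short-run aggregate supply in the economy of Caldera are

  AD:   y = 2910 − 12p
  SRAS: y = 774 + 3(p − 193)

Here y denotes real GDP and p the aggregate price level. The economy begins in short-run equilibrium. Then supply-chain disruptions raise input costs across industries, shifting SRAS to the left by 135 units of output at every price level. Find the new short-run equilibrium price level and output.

This is a negative supply shock: SRAS shifts left.
New SRAS: y = 60 + 3p.
Set AD = SRAS: 2910 − 12p = 60 + 3p, so 2850 = 15p and p = 190.
y = 2910 − 12·190 = 630.

p = 190, y = 630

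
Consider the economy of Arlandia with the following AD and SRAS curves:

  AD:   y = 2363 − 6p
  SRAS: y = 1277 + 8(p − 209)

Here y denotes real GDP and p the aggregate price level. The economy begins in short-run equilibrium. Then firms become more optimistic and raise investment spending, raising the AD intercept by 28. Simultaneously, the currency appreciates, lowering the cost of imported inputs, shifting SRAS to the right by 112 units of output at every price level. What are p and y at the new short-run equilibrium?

After both shocks: AD is y = 2391 − 6p and SRAS is y = 8p − 283.
Setting them equal: 2674 = 14p, so p = 191.
y = 2391 − 6·191 = 1245.

p = 191, y = 1245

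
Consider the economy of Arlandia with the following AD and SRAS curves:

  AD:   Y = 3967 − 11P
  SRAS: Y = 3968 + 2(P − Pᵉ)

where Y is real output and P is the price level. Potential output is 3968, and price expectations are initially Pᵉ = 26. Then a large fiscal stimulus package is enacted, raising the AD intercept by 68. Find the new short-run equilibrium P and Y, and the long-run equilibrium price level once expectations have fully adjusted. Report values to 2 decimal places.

Short run: P = 9.15, Y = 3934.31. Long run: P = 6.09.

AD shifts right: new AD is Y = 4035 − 11P. With Pᵉ = 26, SRAS is Y = 3916 + 2P.
Short run: 4035 − 11P = 3916 + 2P gives 119 = 13P, so P = 9.15 and Y = 4035 − 11P = 3934.31.
Y = 3934.31 is below potential 3968; expectations adjust and SRAS shifts right until Y = 3968.
Long run: on the new AD curve, 3968 = 4035 − 11P gives P = 6.09.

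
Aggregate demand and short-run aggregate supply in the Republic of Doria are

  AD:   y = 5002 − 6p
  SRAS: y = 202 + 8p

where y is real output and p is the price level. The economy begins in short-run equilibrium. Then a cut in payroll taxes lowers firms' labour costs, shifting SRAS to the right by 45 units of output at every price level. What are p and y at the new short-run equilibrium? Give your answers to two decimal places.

p = 339.64, y = 2964.14

This is a positive supply shock: SRAS shifts right.
New SRAS: y = 247 + 8p.
Set AD = SRAS: 5002 − 6p = 247 + 8p, so 4755 = 14p and p = 339.64.
Substituting into AD, y = 2964.14.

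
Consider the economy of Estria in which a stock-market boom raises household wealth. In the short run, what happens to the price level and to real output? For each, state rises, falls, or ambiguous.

This is a positive demand shock: AD shifts right.
Moving along the upward-sloping SRAS curve, P rises and Y rises.

Price level: rises; output: rises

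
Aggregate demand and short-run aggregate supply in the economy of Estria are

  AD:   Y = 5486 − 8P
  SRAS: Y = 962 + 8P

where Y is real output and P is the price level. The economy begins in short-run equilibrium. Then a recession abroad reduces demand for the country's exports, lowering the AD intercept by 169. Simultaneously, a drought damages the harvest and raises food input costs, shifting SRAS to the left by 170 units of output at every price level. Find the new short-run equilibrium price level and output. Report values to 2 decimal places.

P = 282.81, Y = 3054.50

After both shocks: AD is Y = 5317 − 8P and SRAS is Y = 792 + 8P.
Setting them equal: 4525 = 16P, so P = 282.81.
Substituting into AD, Y = 3054.50.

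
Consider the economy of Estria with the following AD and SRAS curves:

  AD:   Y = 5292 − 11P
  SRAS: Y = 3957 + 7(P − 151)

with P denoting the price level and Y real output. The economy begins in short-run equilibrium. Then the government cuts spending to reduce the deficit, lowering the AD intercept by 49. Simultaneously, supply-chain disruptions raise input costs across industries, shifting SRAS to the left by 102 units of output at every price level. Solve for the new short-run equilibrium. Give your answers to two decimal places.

P = 135.83, Y = 3748.83

After both shocks: AD is Y = 5243 − 11P and SRAS is Y = 2798 + 7P.
Setting them equal: 2445 = 18P, so P = 135.83.
Substituting into AD, Y = 3748.83.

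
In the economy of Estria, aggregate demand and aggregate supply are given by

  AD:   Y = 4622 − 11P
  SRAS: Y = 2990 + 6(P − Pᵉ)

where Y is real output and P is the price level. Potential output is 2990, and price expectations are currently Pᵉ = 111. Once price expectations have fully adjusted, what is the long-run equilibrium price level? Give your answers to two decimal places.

Short run: with Pᵉ = 111, SRAS is Y = 2324 + 6P. Setting AD = SRAS gives 2298 = 17P, so P = 135.18 and Y = 4622 − 11P = 3135.06.
Output 3135.06 is above potential 2990, so over time expected prices rise and SRAS shifts left until Y returns to 2990.
Long run: Y = 2990 on the AD curve gives 2990 = 4622 − 11P, so P = 148.36.

Long-run P = 148.36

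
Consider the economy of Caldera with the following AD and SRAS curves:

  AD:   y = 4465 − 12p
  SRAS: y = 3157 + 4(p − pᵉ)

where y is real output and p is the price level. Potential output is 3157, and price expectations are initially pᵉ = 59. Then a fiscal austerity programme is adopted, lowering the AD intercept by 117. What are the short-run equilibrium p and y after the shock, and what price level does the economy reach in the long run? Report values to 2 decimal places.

AD shifts left: new AD is y = 4348 − 12p. With pᵉ = 59, SRAS is y = 2921 + 4p.
Short run: 4348 − 12p = 2921 + 4p gives 1427 = 16p, so p = 89.19 and y = 4348 − 12p = 3277.75.
y = 3277.75 is above potential 3157; expectations adjust and SRAS shifts left until y = 3157.
Long run: on the new AD curve, 3157 = 4348 − 12p gives p = 99.25.

Short run: p = 89.19, y = 3277.75. Long run: p = 99.25.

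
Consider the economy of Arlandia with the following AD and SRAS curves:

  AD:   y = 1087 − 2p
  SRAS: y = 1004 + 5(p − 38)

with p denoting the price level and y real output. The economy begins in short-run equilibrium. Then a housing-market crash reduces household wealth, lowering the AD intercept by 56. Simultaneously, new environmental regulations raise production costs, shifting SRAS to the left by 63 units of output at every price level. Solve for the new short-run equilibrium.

p = 40, y = 951

After both shocks: AD is y = 1031 − 2p and SRAS is y = 751 + 5p.
Setting them equal: 280 = 7p, so p = 40.
y = 1031 − 2·40 = 951.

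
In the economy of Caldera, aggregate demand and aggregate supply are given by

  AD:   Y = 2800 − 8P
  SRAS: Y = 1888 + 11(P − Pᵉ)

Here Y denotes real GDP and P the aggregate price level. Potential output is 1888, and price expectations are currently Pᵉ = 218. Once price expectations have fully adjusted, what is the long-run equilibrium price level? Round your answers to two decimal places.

Short run: with Pᵉ = 218, SRAS is Y = 11P − 510. Setting AD = SRAS gives 3310 = 19P, so P = 174.21 and Y = 2800 − 8P = 1406.32.
Output 1406.32 is below potential 1888, so over time expected prices fall and SRAS shifts right until Y returns to 1888.
Long run: Y = 1888 on the AD curve gives 1888 = 2800 − 8P, so P = 114.00.

Long-run P = 114.00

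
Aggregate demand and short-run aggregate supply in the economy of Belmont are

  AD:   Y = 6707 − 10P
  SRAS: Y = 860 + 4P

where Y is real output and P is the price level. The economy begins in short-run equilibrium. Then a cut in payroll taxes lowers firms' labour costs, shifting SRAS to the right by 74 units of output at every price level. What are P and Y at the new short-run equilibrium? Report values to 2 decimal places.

P = 412.36, Y = 2583.43

This is a positive supply shock: SRAS shifts right.
New SRAS: Y = 934 + 4P.
Set AD = SRAS: 6707 − 10P = 934 + 4P, so 5773 = 14P and P = 412.36.
Substituting into AD, Y = 2583.43.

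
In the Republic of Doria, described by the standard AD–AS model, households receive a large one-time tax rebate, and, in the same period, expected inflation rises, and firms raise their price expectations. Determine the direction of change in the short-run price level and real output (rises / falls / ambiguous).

The first event is a positive demand shock: AD shifts right, which by itself pushes P up and Y up.
The second is an adverse supply shock: SRAS shifts left, which by itself pushes P up and Y down.
Both shocks push P up, so P rises. The two shocks push Y in opposite directions, so the effect on Y is ambiguous.

Price level: rises; output: ambiguous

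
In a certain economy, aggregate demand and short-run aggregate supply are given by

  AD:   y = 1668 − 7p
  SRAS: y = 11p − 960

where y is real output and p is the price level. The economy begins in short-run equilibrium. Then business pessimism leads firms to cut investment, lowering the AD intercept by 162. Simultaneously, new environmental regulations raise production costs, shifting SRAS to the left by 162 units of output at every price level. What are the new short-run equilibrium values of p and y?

p = 146, y = 484

After both shocks: AD is y = 1506 − 7p and SRAS is y = 11p − 1122.
Setting them equal: 2628 = 18p, so p = 146.
y = 1506 − 7·146 = 484.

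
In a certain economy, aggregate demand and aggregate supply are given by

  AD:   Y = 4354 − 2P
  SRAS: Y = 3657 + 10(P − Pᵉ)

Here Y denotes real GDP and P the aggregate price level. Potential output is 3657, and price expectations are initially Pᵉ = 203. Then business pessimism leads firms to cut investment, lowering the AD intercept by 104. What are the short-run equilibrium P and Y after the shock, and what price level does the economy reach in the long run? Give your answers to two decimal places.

Short run: P = 218.58, Y = 3812.83. Long run: P = 296.50.

AD shifts left: new AD is Y = 4250 − 2P. With Pᵉ = 203, SRAS is Y = 1627 + 10P.
Short run: 4250 − 2P = 1627 + 10P gives 2623 = 12P, so P = 218.58 and Y = 4250 − 2P = 3812.83.
Y = 3812.83 is above potential 3657; expectations adjust and SRAS shifts left until Y = 3657.
Long run: on the new AD curve, 3657 = 4250 − 2P gives P = 296.50.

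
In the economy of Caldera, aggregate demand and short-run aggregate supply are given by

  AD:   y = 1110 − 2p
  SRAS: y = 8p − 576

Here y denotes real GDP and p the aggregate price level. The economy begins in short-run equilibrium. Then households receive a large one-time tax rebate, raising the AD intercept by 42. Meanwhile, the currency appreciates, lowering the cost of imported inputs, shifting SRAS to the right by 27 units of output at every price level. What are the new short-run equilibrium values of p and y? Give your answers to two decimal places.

p = 170.10, y = 811.80

After both shocks: AD is y = 1152 − 2p and SRAS is y = 8p − 549.
Setting them equal: 1701 = 10p, so p = 170.10.
Substituting into AD, y = 811.80.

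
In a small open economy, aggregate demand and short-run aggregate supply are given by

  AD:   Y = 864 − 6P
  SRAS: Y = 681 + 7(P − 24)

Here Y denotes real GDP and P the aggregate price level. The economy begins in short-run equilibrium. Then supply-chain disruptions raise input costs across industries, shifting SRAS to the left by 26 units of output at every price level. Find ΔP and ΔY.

This is a negative supply shock: SRAS shifts left.
New SRAS: Y = 487 + 7P.
Set AD = SRAS: 864 − 6P = 487 + 7P, so 377 = 13P and P = 29.
Y = 864 − 6·29 = 690.
Initially P = 27, Y = 702, so ΔP = +2 and ΔY = -12.

ΔP = +2, ΔY = -12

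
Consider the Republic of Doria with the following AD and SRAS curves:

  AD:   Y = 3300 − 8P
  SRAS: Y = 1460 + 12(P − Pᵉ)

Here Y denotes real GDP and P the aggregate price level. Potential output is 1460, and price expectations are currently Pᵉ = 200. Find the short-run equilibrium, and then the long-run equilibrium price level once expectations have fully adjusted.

Short run: with Pᵉ = 200, SRAS is Y = 12P − 940. Setting AD = SRAS gives 4240 = 20P, so P = 212 and Y = 3300 − 8·212 = 1604.
Output 1604 is above potential 1460, so over time expected prices rise and SRAS shifts left until Y returns to 1460.
Long run: Y = 1460 on the AD curve gives 1460 = 3300 − 8P, so P = 230.

Short run: P = 212, Y = 1604. Long run: P = 230.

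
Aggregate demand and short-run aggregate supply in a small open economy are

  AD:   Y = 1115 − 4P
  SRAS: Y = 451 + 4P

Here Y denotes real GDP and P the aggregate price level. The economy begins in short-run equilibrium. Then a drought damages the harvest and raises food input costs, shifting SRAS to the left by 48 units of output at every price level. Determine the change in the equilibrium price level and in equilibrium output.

This is a negative supply shock: SRAS shifts left.
New SRAS: Y = 403 + 4P.
Set AD = SRAS: 1115 − 4P = 403 + 4P, so 712 = 8P and P = 89.
Y = 1115 − 4·89 = 759.
Initially P = 83, Y = 783, so ΔP = +6 and ΔY = -24.

ΔP = +6, ΔY = -24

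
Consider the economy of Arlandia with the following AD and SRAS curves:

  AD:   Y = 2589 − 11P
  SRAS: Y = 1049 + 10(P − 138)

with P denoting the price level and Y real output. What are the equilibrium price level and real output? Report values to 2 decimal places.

P = 139.05, Y = 1059.48

Write SRAS as Y = 1049 + 10P − 1380 = 10P − 331.
Set AD = SRAS: 2589 − 11P = 10P − 331, so 2920 = 21P and P = 139.05.
Substituting into AD, Y = 2589 − 11P = 1059.48.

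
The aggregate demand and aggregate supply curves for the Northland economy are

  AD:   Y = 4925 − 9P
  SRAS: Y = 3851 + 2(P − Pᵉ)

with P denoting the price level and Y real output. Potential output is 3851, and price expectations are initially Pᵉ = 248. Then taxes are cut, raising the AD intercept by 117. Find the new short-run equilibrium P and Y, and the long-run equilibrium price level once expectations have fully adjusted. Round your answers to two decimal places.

AD shifts right: new AD is Y = 5042 − 9P. With Pᵉ = 248, SRAS is Y = 3355 + 2P.
Short run: 5042 − 9P = 3355 + 2P gives 1687 = 11P, so P = 153.36 and Y = 5042 − 9P = 3661.73.
Y = 3661.73 is below potential 3851; expectations adjust and SRAS shifts right until Y = 3851.
Long run: on the new AD curve, 3851 = 5042 − 9P gives P = 132.33.

Short run: P = 153.36, Y = 3661.73. Long run: P = 132.33.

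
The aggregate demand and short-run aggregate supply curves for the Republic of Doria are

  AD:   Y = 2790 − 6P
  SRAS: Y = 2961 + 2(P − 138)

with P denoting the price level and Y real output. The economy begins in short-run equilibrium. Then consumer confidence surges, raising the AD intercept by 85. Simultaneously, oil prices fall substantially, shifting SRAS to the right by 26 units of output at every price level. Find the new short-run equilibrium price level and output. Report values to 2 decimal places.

After both shocks: AD is Y = 2875 − 6P and SRAS is Y = 2711 + 2P.
Setting them equal: 164 = 8P, so P = 20.50.
Substituting into AD, Y = 2752.00.

P = 20.50, Y = 2752.00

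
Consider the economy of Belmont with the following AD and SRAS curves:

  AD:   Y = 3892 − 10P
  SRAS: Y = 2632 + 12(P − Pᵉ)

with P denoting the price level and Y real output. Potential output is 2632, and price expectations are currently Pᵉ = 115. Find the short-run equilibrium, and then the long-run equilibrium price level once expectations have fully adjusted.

Short run: P = 120, Y = 2692. Long run: P = 126.

Short run: with Pᵉ = 115, SRAS is Y = 1252 + 12P. Setting AD = SRAS gives 2640 = 22P, so P = 120 and Y = 3892 − 10·120 = 2692.
Output 2692 is above potential 2632, so over time expected prices rise and SRAS shifts left until Y returns to 2632.
Long run: Y = 2632 on the AD curve gives 2632 = 3892 − 10P, so P = 126.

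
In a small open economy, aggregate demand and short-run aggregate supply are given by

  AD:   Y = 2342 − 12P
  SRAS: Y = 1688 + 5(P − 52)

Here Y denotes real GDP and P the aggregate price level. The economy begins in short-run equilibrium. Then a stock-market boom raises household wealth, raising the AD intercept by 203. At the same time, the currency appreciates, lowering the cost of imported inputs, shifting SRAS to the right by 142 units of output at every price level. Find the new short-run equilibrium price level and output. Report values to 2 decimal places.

After both shocks: AD is Y = 2545 − 12P and SRAS is Y = 1570 + 5P.
Setting them equal: 975 = 17P, so P = 57.35.
Substituting into AD, Y = 1856.76.

P = 57.35, Y = 1856.76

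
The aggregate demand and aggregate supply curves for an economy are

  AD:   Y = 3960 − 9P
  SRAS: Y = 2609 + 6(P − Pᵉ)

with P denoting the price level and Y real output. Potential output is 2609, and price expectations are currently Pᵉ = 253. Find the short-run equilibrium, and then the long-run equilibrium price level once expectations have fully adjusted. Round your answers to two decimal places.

Short run: with Pᵉ = 253, SRAS is Y = 1091 + 6P. Setting AD = SRAS gives 2869 = 15P, so P = 191.27 and Y = 3960 − 9P = 2238.60.
Output 2238.60 is below potential 2609, so over time expected prices fall and SRAS shifts right until Y returns to 2609.
Long run: Y = 2609 on the AD curve gives 2609 = 3960 − 9P, so P = 150.11.

Short run: P = 191.27, Y = 2238.60. Long run: P = 150.11.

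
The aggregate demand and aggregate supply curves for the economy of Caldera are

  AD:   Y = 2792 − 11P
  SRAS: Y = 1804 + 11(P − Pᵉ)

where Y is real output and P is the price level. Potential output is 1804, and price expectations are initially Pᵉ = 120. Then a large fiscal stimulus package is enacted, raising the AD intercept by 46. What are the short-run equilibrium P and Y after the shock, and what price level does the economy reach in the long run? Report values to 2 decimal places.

AD shifts right: new AD is Y = 2838 − 11P. With Pᵉ = 120, SRAS is Y = 484 + 11P.
Short run: 2838 − 11P = 484 + 11P gives 2354 = 22P, so P = 107.00 and Y = 2838 − 11P = 1661.00.
Y = 1661.00 is below potential 1804; expectations adjust and SRAS shifts right until Y = 1804.
Long run: on the new AD curve, 1804 = 2838 − 11P gives P = 94.00.

Short run: P = 107.00, Y = 1661.00. Long run: P = 94.00.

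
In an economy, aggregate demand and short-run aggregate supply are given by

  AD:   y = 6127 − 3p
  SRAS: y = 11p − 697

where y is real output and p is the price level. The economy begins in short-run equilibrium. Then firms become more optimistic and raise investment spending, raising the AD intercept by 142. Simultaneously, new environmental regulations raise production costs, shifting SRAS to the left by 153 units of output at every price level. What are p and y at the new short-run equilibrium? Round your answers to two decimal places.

After both shocks: AD is y = 6269 − 3p and SRAS is y = 11p − 850.
Setting them equal: 7119 = 14p, so p = 508.50.
Substituting into AD, y = 4743.50.

p = 508.50, y = 4743.50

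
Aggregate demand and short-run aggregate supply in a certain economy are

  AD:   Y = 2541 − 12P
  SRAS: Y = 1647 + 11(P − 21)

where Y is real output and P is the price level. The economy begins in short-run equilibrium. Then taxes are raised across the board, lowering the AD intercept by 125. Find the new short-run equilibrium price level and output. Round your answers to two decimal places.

This is a negative demand shock: AD shifts left.
New AD: Y = 2416 − 12P.
SRAS can be written Y = 1416 + 11P.
Set AD = SRAS: 2416 − 12P = 1416 + 11P, so 1000 = 23P and P = 43.48.
Substituting into AD, Y = 1894.26.

P = 43.48, Y = 1894.26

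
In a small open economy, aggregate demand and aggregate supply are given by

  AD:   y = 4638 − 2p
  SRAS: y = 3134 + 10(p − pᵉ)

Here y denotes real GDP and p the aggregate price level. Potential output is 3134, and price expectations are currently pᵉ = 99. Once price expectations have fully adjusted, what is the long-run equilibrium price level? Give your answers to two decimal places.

Short run: with pᵉ = 99, SRAS is y = 2144 + 10p. Setting AD = SRAS gives 2494 = 12p, so p = 207.83 and y = 4638 − 2p = 4222.33.
Output 4222.33 is above potential 3134, so over time expected prices rise and SRAS shifts left until y returns to 3134.
Long run: y = 3134 on the AD curve gives 3134 = 4638 − 2p, so p = 752.00.

Long-run p = 752.00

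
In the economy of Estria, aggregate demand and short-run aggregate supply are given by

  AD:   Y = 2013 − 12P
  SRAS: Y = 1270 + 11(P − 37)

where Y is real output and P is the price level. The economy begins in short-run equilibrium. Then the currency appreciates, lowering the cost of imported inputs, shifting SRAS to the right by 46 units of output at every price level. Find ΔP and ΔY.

ΔP = -2, ΔY = +24

This is a positive supply shock: SRAS shifts right.
New SRAS: Y = 909 + 11P.
Set AD = SRAS: 2013 − 12P = 909 + 11P, so 1104 = 23P and P = 48.
Y = 2013 − 12·48 = 1437.
Initially P = 50, Y = 1413, so ΔP = -2 and ΔY = +24.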